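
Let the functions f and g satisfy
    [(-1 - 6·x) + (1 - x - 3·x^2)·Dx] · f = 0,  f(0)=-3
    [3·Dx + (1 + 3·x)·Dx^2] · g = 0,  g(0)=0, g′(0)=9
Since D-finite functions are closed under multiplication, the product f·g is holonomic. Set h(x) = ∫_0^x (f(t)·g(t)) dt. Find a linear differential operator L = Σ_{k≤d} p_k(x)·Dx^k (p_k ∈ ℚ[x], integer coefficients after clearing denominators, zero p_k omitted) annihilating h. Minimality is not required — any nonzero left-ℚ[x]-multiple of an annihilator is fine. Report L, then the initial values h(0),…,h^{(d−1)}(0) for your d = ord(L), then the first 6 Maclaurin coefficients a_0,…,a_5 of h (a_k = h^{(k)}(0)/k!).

f: a_k = -3, -3, -12, -21, -57, -120, …
g: a_k = 0, 9, -27/2, 27, -243/4, 729/5, …
Product ⇒ symmetric product L₀, ord ≤ 2.
h=∫₀ˣh₀: take L = L₀·Dx.
L = (9 + 36·x)·Dx + (-1 + 21·x + 45·x^2)·Dx^2 + (-1 - 2·x + 6·x^2 + 9·x^3)·Dx^3  (order 3).
h: a_k = 0, 0, -27/2, 9/2, -297/8, 297/20, …
ICs: h(0) = 0, h′(0) = 0, h′′(0) = -27.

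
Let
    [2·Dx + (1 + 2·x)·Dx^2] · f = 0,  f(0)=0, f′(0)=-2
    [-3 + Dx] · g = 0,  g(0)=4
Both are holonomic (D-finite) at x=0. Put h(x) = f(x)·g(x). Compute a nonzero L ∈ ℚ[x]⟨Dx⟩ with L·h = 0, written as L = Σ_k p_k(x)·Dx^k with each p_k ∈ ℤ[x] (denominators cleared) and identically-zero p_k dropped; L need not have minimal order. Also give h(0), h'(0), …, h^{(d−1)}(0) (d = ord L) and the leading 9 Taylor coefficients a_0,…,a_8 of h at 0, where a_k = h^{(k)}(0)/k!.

L = (3 + 18·x) + (-4 - 12·x)·Dx + (1 + 2·x)·Dx^2  (order 2).
h: a_k = 0, -8, -16, -68/3, -16, -83/5, 2/3, -1137/70, 112/5, …
ICs: h(0) = 0, h′(0) = -8.

f: a_k = 0, -2, 2, -8/3, 4, -32/5, 32/3, -128/7, 32, …
g: a_k = 4, 12, 18, 18, 27/2, 81/10, 81/20, 243/140, 729/1120, …
f·g: L₀ = L_f ⊗_s L_g, ord ≤ 2·1.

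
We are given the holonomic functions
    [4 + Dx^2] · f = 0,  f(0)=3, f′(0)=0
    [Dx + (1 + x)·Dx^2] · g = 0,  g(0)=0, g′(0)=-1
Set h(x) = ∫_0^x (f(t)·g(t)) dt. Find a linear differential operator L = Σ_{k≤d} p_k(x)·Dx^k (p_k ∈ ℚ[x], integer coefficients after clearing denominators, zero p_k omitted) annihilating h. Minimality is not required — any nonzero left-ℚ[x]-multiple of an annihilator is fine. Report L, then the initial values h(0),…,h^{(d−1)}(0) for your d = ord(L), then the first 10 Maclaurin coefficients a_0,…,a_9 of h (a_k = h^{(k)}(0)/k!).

L = (168 + 864·x + 1456·x^2 + 1024·x^3 + 256·x^4)·Dx + (112 + 368·x + 384·x^2 + 128·x^3)·Dx^2 + (102 + 464·x + 744·x^2 + 512·x^3 + 128·x^4)·Dx^3 + (28 + 92·x + 96·x^2 + 32·x^3)·Dx^4 + (15 + 62·x + 95·x^2 + 64·x^3 + 16·x^4)·Dx^5  (order 5).
h: a_k = 0, 0, -3/2, 1/2, 5/4, -9/20, -1/10, 0, 13/280, -31/1080, …
ICs: h(0) = 0, h′(0) = 0, h′′(0) = -3, h′′′(0) = 3, h′′′′(0) = 30.

f: a_k = 3, 0, -6, 0, 2, 0, -4/15, 0, 2/105, 0, …
g: a_k = 0, -1, 1/2, -1/3, 1/4, -1/5, 1/6, -1/7, 1/8, -1/9, …
h₀=f·g: eliminate ⇒ L₀, order ≤ 2·2.
h=∫₀ˣh₀: take L = L₀·Dx.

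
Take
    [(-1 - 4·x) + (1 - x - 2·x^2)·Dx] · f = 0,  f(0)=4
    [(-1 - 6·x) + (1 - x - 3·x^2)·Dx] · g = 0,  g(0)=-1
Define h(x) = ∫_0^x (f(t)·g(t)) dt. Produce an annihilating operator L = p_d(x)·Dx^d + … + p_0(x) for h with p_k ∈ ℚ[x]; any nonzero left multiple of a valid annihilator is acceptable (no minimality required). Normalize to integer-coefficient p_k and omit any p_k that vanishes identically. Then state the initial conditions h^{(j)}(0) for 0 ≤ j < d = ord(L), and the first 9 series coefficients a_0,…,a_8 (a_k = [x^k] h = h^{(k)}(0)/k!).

f: a_k = 4, 4, 12, 20, 44, 84, 172, 340, 684, …
g: a_k = -1, -1, -4, -7, -19, -40, -97, -217, -508, …
h₀=f·g: eliminate ⇒ L₀, order ≤ 1·1.
∫: right-multiply L₀ by Dx.
L = (-2 - 8·x + 15·x^2 + 24·x^3)·Dx + (1 - 2·x - 4·x^2 + 5·x^3 + 6·x^4)·Dx^2  (order 2).
h: a_k = 0, -4, -4, -32/3, -19, -216/5, -88, -1348/7, -409, …
ICs: h(0) = 0, h′(0) = -4.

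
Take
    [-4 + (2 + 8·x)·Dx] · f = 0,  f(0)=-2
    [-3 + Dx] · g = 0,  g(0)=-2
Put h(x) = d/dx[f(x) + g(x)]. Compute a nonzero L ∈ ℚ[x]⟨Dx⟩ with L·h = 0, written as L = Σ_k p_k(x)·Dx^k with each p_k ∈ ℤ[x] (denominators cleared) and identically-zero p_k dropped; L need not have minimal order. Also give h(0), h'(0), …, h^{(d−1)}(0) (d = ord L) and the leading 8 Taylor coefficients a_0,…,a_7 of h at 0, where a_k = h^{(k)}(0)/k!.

L = (-54 - 72·x) + (3 - 72·x - 144·x^2)·Dx + (5 + 32·x + 48·x^2)·Dx^2  (order 2).
h: a_k = -10, -10, -51, 53, -1201/4, 19917/20, -148083/40, 3843111/280, …
ICs: h(0) = -10, h′(0) = -10.

f: a_k = -2, -4, 4, -8, 20, -56, 168, -528, …
g: a_k = -2, -6, -9, -9, -27/4, -81/20, -81/40, -243/280, …
L₀ := lclm(L_f,L_g); ord L₀ ≤ 1+1.
Differentiate: ansatz ord ≤ ord L₀ ⇒ L.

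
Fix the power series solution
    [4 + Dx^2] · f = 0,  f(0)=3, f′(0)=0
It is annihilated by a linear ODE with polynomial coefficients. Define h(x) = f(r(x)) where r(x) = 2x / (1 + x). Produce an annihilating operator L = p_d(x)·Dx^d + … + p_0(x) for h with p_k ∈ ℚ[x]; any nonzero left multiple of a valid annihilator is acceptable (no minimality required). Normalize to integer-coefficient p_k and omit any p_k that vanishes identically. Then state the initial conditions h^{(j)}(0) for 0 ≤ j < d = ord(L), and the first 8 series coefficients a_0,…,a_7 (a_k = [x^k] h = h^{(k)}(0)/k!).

L = 16 + (2 + 6·x + 6·x^2 + 2·x^3)·Dx + (1 + 4·x + 6·x^2 + 4·x^3 + x^4)·Dx^2  (order 2).
h: a_k = 3, 0, -24, 48, -40, -32, 2744/15, -1968/5, …
ICs: h(0) = 3, h′(0) = 0.

f: a_k = 3, 0, -6, 0, 2, 0, -4/15, 0, …
Substitute x→r, Dx→(1/r')Dx; clear ⇒ L₀.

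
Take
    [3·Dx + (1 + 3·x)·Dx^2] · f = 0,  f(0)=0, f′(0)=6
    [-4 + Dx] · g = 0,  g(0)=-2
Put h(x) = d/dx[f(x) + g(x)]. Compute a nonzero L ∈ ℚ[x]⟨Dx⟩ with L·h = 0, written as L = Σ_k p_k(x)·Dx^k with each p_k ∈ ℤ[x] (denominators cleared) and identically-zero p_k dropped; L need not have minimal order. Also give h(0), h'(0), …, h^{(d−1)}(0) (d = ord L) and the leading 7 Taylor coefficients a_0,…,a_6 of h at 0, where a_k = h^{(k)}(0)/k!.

L = (-120 - 144·x) + (2 - 96·x - 144·x^2)·Dx + (7 + 33·x + 36·x^2)·Dx^2  (order 2).
h: a_k = -2, -50, -10, -742/3, 1202/3, -22894/15, 194782/45, …
ICs: h(0) = -2, h′(0) = -50.

f: a_k = 0, 6, -9, 18, -81/2, 486/5, -243, …
g: a_k = -2, -8, -16, -64/3, -64/3, -256/15, -512/45, …
f+g: L₀ = lclm(L_f,L_g), ord ≤ 2+1.
h₀' ⇒ L via d/dx closure of L₀.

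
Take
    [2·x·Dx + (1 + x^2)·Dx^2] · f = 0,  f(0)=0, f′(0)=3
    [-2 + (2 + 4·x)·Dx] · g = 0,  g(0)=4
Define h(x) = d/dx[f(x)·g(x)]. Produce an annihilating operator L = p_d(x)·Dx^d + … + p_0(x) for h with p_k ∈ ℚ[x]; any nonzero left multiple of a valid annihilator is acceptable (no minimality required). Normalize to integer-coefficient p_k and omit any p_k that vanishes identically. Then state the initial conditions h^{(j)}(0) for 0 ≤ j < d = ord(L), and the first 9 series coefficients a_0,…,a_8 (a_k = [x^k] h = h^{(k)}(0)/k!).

f: a_k = 0, 3, 0, -1, 0, 3/5, 0, -3/7, 0, …
g: a_k = 4, 4, -2, 2, -5/2, 7/2, -21/4, 33/4, -429/32, …
L₀ := L_f ⊗_s L_g (sym. prod.), ord ≤ 2.
Derive L from L₀ (diff closure).
L = (-1 + 20·x + 20·x^2 - 12·x^3 - 3·x^4) + (8 + 30·x + 54·x^2 + 34·x^3 - 42·x^4 - 12·x^5)·Dx + (3 + 10·x + 6·x^2 - 2·x^3 - x^4 - 12·x^5 - 4·x^6)·Dx^2  (order 2).
h: a_k = 12, 24, -30, 8, -31/2, 327/5, -2263/20, 5806/35, -69105/224, …
ICs: h(0) = 12, h′(0) = 24.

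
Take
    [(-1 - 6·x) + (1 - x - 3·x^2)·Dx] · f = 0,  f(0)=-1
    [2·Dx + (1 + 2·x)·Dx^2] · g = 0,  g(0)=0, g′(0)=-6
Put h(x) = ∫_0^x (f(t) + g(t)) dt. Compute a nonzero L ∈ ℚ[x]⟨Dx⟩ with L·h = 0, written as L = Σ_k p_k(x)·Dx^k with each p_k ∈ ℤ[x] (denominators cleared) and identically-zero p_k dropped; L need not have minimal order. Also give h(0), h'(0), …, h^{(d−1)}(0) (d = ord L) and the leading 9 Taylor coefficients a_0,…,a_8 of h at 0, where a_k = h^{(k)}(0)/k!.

L = (74 + 412·x + 948·x^2 + 864·x^3 + 648·x^4)·Dx^2 + (17 + 212·x + 890·x^2 + 1644·x^3 + 1764·x^4 + 1080·x^5)·Dx^3 + (-5 - 27·x - 33·x^2 + 68·x^3 + 276·x^4 + 396·x^5 + 216·x^6)·Dx^4  (order 4).
h: a_k = 0, -1, -7/2, 2/3, -15/4, -7/5, -148/15, -65/7, -1903/56, …
ICs: h(0) = 0, h′(0) = -1, h′′(0) = -7, h′′′(0) = 4.

f: a_k = -1, -1, -4, -7, -19, -40, -97, -217, -508, …
g: a_k = 0, -6, 6, -8, 12, -96/5, 32, -384/7, 96, …
Sum ⇒ L₀ = lclm(L_f,L_g) in ℚ(x)⟨Dx⟩.
h=∫₀ˣh₀: take L = L₀·Dx.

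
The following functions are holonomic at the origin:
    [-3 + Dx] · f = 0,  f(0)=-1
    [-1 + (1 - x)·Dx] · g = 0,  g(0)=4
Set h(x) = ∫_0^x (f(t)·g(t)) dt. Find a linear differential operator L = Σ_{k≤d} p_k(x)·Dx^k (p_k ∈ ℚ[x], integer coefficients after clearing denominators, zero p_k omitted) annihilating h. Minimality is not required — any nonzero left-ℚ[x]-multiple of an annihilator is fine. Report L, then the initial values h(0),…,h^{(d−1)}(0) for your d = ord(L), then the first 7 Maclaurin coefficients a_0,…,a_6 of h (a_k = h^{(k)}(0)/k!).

L = (4 - 3·x)·Dx + (-1 + x)·Dx^2  (order 2).
h: a_k = 0, -4, -8, -34/3, -13, -131/10, -184/15, …
ICs: h(0) = 0, h′(0) = -4.

f: a_k = -1, -3, -9/2, -9/2, -27/8, -81/40, -81/80, …
g: a_k = 4, 4, 4, 4, 4, 4, 4, …
L₀ := L_f ⊗_s L_g (sym. prod.), ord ≤ 1.
∫: right-multiply L₀ by Dx.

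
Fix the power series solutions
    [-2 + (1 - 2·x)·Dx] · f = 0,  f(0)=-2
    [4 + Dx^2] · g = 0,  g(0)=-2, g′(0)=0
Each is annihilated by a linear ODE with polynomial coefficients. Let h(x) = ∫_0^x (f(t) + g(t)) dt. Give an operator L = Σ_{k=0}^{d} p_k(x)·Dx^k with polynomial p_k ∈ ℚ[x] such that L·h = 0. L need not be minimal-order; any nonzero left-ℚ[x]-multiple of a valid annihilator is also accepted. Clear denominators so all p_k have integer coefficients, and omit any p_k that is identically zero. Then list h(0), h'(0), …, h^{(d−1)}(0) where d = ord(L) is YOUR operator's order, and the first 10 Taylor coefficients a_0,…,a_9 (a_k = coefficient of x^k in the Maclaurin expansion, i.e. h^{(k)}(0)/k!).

L = (56 - 32·x + 32·x^2)·Dx + (-12 + 40·x - 48·x^2 + 32·x^3)·Dx^2 + (14 - 8·x + 8·x^2)·Dx^3 + (-3 + 10·x - 12·x^2 + 8·x^3)·Dx^4  (order 4).
h: a_k = 0, -4, -2, -4/3, -4, -20/3, -32/3, -5752/315, -32, -161284/2835, …
ICs: h(0) = 0, h′(0) = -4, h′′(0) = -4, h′′′(0) = -8.

f: a_k = -2, -4, -8, -16, -32, -64, -128, -256, -512, -1024, …
g: a_k = -2, 0, 4, 0, -4/3, 0, 8/45, 0, -4/315, 0, …
L₀ := lclm(L_f,L_g); ord L₀ ≤ 1+2.
h=∫h₀ ⇒ L = L₀·Dx.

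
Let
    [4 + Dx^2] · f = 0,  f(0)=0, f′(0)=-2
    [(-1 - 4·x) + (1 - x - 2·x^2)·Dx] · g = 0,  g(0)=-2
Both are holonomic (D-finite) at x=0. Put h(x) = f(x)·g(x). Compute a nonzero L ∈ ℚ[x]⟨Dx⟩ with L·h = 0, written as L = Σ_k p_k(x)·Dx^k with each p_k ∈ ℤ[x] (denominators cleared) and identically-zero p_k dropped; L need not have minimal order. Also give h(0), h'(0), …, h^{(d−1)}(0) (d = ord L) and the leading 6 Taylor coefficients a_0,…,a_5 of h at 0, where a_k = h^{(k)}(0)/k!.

f: a_k = 0, -2, 0, 4/3, 0, -4/15, …
g: a_k = -2, -2, -6, -10, -22, -42, …
Sym-product of L_f,L_g gives L₀ (≤ ord 2).
L = (4·x + 8·x^2) + (2 + 8·x)·Dx + (-1 + x + 2·x^2)·Dx^2  (order 2).
h: a_k = 0, 4, 4, 28/3, 52/3, 548/15, …
ICs: h(0) = 0, h′(0) = 4.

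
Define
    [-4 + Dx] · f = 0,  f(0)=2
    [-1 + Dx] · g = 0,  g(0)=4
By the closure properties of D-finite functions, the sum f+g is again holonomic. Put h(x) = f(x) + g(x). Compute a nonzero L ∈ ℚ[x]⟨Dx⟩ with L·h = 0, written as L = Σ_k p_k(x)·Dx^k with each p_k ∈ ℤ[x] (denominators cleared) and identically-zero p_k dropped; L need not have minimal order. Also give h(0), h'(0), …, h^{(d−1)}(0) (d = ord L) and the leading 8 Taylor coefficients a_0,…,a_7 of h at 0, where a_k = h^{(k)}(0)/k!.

f: a_k = 2, 8, 16, 64/3, 64/3, 256/15, 512/45, 2048/315, …
g: a_k = 4, 4, 2, 2/3, 1/6, 1/30, 1/180, 1/1260, …
h₀=f+g: left-lcm gives L₀, ord ≤ 2.
L = 4 - 5·Dx + Dx^2  (order 2).
h: a_k = 6, 12, 18, 22, 43/2, 171/10, 683/60, 2731/420, …
ICs: h(0) = 6, h′(0) = 12.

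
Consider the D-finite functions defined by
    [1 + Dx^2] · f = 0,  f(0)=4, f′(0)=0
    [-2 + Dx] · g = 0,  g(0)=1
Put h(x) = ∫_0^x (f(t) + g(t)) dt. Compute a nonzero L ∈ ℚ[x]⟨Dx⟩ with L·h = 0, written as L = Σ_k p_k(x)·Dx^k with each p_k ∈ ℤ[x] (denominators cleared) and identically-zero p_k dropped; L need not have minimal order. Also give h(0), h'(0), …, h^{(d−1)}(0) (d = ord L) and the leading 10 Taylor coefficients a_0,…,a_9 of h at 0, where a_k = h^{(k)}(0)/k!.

L = -2·Dx + Dx^2 - 2·Dx^3 + Dx^4  (order 4).
h: a_k = 0, 5, 1, 0, 1/3, 1/6, 2/45, 1/84, 1/315, 13/18144, …
ICs: h(0) = 0, h′(0) = 5, h′′(0) = 2, h′′′(0) = 0.

f: a_k = 4, 0, -2, 0, 1/6, 0, -1/180, 0, 1/10080, 0, …
g: a_k = 1, 2, 2, 4/3, 2/3, 4/15, 4/45, 8/315, 2/315, 4/2835, …
Weyl lclm of L_f,L_g ⇒ L₀ (ord ≤ 3).
h=∫h₀ ⇒ L = L₀·Dx.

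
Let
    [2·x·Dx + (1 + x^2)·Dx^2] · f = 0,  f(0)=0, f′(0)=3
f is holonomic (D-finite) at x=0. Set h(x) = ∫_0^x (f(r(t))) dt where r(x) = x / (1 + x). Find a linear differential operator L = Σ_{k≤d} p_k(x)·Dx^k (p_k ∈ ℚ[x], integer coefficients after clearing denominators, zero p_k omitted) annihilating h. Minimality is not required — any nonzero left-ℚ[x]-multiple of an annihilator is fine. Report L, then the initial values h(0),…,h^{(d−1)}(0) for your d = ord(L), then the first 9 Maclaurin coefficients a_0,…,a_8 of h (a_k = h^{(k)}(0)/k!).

L = (2 + 4·x)·Dx^2 + (1 + 2·x + 2·x^2)·Dx^3  (order 3).
h: a_k = 0, 0, 3/2, -1, 1/2, 0, -2/5, 4/7, -3/7, …
ICs: h(0) = 0, h′(0) = 0, h′′(0) = 3.

f: a_k = 0, 3, 0, -1, 0, 3/5, 0, -3/7, 0, …
Substitute x→r, Dx→(1/r')Dx; clear ⇒ L₀.
Integrate: L := L₀·Dx.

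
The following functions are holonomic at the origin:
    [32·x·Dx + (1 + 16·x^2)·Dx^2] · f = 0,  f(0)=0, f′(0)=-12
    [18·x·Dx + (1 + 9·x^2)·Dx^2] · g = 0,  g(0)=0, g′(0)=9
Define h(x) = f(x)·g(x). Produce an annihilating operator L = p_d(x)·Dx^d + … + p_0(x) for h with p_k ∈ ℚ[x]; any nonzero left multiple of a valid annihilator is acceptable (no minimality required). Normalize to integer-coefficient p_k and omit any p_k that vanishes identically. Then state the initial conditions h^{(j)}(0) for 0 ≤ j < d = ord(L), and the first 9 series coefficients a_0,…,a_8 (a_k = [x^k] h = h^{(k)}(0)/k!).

f: a_k = 0, -12, 0, 64, 0, -3072/5, 0, 49152/7, 0, …
g: a_k = 0, 9, 0, -27, 0, 729/5, 0, -6561/7, 0, …
f·g: L₀ = L_f ⊗_s L_g, ord ≤ 2·2.
L = (-3456·x - 144000·x^3 - 1327104·x^5 + 4147200·x^7 + 71663616·x^9)·Dx + (-100 - 11532·x^2 - 259200·x^4 - 1161216·x^6 + 14515200·x^8 + 107495424·x^10)·Dx^2 + (-200·x - 7880·x^3 - 86400·x^5 + 194112·x^7 + 8294400·x^9 + 35831808·x^11)·Dx^3 + (-1 - 50·x^2 - 769·x^4 + 110736·x^8 + 1036800·x^10 + 2985984·x^12)·Dx^4  (order 4).
h: a_k = 0, 0, -108, 0, 900, 0, -45036/5, 0, 702540/7, …
ICs: h(0) = 0, h′(0) = 0, h′′(0) = -216, h′′′(0) = 0.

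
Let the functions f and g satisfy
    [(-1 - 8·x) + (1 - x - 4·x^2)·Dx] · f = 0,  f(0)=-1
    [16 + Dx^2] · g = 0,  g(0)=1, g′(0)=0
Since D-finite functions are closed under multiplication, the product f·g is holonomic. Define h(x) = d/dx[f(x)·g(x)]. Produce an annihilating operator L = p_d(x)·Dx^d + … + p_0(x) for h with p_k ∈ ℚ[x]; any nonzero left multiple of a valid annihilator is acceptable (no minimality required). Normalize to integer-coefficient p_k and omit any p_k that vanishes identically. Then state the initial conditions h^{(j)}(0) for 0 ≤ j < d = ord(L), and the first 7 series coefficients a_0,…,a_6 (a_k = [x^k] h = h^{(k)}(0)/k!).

f: a_k = -1, -1, -5, -9, -29, -65, -181, …
g: a_k = 1, 0, -8, 0, 32/3, 0, -256/45, …
h₀=f·g: eliminate ⇒ L₀, order ≤ 1·2.
Derive L from L₀ (diff closure).
L = (-12 - 64·x - 224·x^2 + 256·x^3 + 512·x^4) + (-1 - 4·x + 48·x^2 + 128·x^3)·Dx + (1 - 3·x - 10·x^2 + 16·x^3 + 32·x^4)·Dx^2  (order 2).
h: a_k = -1, 6, -3, 4/3, -55/3, 302/15, -3563/45, …
ICs: h(0) = -1, h′(0) = 6.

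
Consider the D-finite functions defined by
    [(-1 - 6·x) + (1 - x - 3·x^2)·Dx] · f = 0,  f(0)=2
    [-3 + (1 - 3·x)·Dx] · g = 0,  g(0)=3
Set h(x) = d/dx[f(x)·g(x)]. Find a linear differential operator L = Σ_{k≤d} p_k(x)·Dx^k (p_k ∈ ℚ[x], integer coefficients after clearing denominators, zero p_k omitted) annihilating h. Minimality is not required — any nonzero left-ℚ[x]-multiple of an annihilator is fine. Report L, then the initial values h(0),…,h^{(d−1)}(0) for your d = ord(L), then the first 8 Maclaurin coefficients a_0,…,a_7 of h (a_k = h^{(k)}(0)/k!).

L = (32 - 54·x - 216·x^2 + 972·x^4) + (-4 + 16·x + 27·x^2 - 144·x^3 + 243·x^5)·Dx  (order 1).
h: a_k = 24, 192, 990, 4416, 17760, 67428, 245112, 864768, …
ICs: h(0) = 24.

f: a_k = 2, 2, 8, 14, 38, 80, 194, 434, …
g: a_k = 3, 9, 27, 81, 243, 729, 2187, 6561, …
Product ⇒ symmetric product L₀, ord ≤ 1.
Derive L from L₀ (diff closure).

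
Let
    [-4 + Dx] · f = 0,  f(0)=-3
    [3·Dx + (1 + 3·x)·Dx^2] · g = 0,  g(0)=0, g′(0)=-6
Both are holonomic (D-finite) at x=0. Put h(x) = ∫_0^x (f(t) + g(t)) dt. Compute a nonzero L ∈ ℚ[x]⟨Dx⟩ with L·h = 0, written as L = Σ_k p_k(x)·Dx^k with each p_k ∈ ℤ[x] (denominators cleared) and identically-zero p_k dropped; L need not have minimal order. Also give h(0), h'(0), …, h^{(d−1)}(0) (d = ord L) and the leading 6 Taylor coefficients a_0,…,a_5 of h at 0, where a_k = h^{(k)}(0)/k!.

f: a_k = -3, -12, -24, -32, -32, -128/5, …
g: a_k = 0, -6, 9, -18, 81/2, -486/5, …
L₀ := lclm(L_f,L_g); ord L₀ ≤ 1+2.
∫: right-multiply L₀ by Dx.
L = (-120 - 144·x)·Dx^2 + (2 - 96·x - 144·x^2)·Dx^3 + (7 + 33·x + 36·x^2)·Dx^4  (order 4).
h: a_k = 0, -3, -9, -5, -25/2, 17/10, …
ICs: h(0) = 0, h′(0) = -3, h′′(0) = -18, h′′′(0) = -30.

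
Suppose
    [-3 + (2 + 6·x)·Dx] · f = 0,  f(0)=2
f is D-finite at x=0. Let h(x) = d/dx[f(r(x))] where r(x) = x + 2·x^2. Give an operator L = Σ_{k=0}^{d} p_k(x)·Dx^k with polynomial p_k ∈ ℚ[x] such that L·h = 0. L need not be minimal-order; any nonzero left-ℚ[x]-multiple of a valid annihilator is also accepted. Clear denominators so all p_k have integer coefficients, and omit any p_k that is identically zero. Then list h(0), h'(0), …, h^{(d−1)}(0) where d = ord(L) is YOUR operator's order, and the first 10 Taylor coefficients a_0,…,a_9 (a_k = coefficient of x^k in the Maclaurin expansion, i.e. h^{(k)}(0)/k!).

L = 5 + (-2 - 14·x - 36·x^2 - 48·x^3)·Dx  (order 1).
h: a_k = 3, 15/2, -135/8, 315/16, 2025/128, -33615/256, 292005/1024, -282285/2048, -35352855/32768, 247756725/65536, …
ICs: h(0) = 3.

f: a_k = 2, 3, -9/4, 27/8, -405/64, 1701/128, -15309/512, 72171/1024, -2814669/16384, 14073345/32768, …
f∘r: x↦r, Dx↦Dx/r' in L_f ⇒ L₀.
Differentiate: ansatz ord ≤ ord L₀ ⇒ L.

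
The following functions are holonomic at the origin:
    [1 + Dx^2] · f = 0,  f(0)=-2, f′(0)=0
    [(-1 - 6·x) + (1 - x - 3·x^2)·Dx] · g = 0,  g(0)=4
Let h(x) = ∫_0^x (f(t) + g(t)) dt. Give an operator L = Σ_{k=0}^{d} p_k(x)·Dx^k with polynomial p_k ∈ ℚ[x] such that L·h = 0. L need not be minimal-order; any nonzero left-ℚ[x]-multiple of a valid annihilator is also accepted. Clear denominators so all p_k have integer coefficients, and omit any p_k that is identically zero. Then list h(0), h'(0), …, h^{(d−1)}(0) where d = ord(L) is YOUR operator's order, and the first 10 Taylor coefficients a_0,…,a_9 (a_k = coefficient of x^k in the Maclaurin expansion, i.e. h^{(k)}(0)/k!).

f: a_k = -2, 0, 1, 0, -1/12, 0, 1/360, 0, -1/20160, 0, …
g: a_k = 4, 4, 16, 28, 76, 160, 388, 868, 2032, 4636, …
f+g: L₀ = lclm(L_f,L_g), ord ≤ 2+1.
h=∫h₀ ⇒ L = L₀·Dx.
L = (-43 - 292·x - 307·x^2 - 624·x^3 - 45·x^4 - 54·x^5)·Dx + (9 + 7·x + 6·x^2 - 91·x^3 - 144·x^4 - 27·x^5 - 27·x^6)·Dx^2 + (-43 - 292·x - 307·x^2 - 624·x^3 - 45·x^4 - 54·x^5)·Dx^3 + (9 + 7·x + 6·x^2 - 91·x^3 - 144·x^4 - 27·x^5 - 27·x^6)·Dx^4  (order 4).
h: a_k = 0, 2, 2, 17/3, 7, 911/60, 80/3, 139681/2520, 217/2, 40965119/181440, …
ICs: h(0) = 0, h′(0) = 2, h′′(0) = 4, h′′′(0) = 34.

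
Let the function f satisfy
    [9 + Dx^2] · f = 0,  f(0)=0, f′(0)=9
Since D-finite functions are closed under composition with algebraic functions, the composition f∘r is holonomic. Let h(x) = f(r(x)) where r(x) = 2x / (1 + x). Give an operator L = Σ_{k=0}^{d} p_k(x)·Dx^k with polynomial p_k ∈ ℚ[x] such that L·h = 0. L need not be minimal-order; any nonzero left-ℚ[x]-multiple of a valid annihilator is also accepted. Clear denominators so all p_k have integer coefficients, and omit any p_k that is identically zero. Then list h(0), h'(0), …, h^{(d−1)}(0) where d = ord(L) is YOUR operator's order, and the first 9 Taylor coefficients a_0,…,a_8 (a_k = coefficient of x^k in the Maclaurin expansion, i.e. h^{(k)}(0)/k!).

f: a_k = 0, 9, 0, -27/2, 0, 243/40, 0, -729/560, 0, …
h₀=f(r): pull back L_f along r ⇒ L₀.
L = 36 + (2 + 6·x + 6·x^2 + 2·x^3)·Dx + (1 + 4·x + 6·x^2 + 4·x^3 + x^4)·Dx^2  (order 2).
h: a_k = 0, 18, -18, -90, 306, -2178/5, 90, 40158/35, -16938/5, …
ICs: h(0) = 0, h′(0) = 18.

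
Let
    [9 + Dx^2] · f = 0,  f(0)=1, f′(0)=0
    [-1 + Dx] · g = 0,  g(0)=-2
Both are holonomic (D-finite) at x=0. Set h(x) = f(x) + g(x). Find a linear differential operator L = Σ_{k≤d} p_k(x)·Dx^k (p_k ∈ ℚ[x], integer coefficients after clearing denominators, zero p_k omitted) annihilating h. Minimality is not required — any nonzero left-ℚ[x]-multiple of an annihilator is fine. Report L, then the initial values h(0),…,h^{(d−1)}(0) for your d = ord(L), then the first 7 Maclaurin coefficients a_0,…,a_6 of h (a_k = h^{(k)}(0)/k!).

f: a_k = 1, 0, -9/2, 0, 27/8, 0, -81/80, …
g: a_k = -2, -2, -1, -1/3, -1/12, -1/60, -1/360, …
h₀=f+g: left-lcm gives L₀, ord ≤ 3.
L = -9 + 9·Dx - Dx^2 + Dx^3  (order 3).
h: a_k = -1, -2, -11/2, -1/3, 79/24, -1/60, -731/720, …
ICs: h(0) = -1, h′(0) = -2, h′′(0) = -11.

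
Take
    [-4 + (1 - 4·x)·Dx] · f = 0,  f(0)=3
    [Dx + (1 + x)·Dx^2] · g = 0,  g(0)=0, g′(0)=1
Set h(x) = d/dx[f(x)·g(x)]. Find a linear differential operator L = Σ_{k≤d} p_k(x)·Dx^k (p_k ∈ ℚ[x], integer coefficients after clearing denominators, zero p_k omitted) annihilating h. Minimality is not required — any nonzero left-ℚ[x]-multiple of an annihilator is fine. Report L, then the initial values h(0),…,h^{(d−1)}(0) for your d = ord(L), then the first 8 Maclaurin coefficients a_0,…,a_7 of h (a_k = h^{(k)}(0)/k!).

f: a_k = 3, 12, 48, 192, 768, 3072, 12288, 49152, …
g: a_k = 0, 1, -1/2, 1/3, -1/4, 1/5, -1/6, 1/7, …
Product ⇒ symmetric product L₀, ord ≤ 2.
Differentiate: ansatz ord ≤ ord L₀ ⇒ L.
L = 16 + (10 + 20·x)·Dx + (-1 + 3·x + 4·x^2)·Dx^2  (order 2).
h: a_k = 3, 21, 129, 685, 3428, 82257/5, 383881/5, 12284087/35, …
ICs: h(0) = 3, h′(0) = 21.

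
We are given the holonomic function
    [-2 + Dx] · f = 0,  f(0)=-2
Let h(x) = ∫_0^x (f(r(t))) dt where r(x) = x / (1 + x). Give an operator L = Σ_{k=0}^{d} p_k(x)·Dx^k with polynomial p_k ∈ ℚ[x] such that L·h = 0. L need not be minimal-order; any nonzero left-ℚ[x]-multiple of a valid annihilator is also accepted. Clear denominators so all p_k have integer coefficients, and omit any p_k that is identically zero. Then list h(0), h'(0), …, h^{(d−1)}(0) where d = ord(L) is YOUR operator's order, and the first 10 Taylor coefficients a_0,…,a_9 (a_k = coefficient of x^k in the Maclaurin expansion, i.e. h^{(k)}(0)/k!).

f: a_k = -2, -4, -4, -8/3, -4/3, -8/15, -8/45, -16/315, -4/315, -8/2835, …
L₀ from L_f via x↦r, Dx↦r'^{-1}Dx.
∫: right-multiply L₀ by Dx.
L = -2·Dx + (1 + 2·x + x^2)·Dx^2  (order 2).
h: a_k = 0, -2, -2, 0, 1/3, -4/15, 2/15, -8/315, -5/126, 64/945, …
ICs: h(0) = 0, h′(0) = -2.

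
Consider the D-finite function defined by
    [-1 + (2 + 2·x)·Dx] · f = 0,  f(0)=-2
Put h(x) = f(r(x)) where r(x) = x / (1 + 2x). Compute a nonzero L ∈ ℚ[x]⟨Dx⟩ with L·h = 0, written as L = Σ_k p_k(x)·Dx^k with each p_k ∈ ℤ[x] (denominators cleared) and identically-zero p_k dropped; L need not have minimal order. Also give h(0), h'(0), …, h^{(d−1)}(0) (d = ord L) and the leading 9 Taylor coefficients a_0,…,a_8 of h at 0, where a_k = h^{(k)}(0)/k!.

f: a_k = -2, -1, 1/4, -1/8, 5/64, -7/128, 21/512, -33/1024, 429/16384, …
f∘r: x↦r, Dx↦Dx/r' in L_f ⇒ L₀.
L = -1 + (2 + 10·x + 12·x^2)·Dx  (order 1).
h: a_k = -2, -1, 9/4, -41/8, 757/64, -3543/128, 33645/512, -162105/1024, 6340365/16384, …
ICs: h(0) = -2.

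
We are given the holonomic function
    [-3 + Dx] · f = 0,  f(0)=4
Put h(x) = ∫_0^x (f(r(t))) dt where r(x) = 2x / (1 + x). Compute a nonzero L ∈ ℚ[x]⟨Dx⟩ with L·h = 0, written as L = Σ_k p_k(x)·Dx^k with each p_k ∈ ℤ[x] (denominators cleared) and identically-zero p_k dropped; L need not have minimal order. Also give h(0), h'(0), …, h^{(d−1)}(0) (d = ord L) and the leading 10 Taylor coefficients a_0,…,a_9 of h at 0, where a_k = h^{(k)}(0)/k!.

f: a_k = 4, 12, 18, 18, 27/2, 81/10, 81/20, 243/140, 729/1120, 243/1120, …
Change of var in L_f (x↦r) gives L₀.
Integrate: L := L₀·Dx.
L = -6·Dx + (1 + 2·x + x^2)·Dx^2  (order 2).
h: a_k = 0, 4, 12, 16, 6, -24/5, -4/5, 96/35, -57/35, -16/105, …
ICs: h(0) = 0, h′(0) = 4.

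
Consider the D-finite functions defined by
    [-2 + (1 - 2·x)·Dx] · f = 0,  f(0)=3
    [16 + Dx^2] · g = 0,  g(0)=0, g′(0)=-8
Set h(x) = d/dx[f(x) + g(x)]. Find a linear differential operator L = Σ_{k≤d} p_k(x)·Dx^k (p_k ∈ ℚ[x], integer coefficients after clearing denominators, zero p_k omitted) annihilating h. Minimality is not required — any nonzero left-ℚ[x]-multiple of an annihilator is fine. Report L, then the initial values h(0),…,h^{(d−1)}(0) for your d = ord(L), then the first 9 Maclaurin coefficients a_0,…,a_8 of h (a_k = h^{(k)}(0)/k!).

L = (512 - 512·x + 512·x^2) + (-80 + 288·x - 384·x^2 + 256·x^3)·Dx + (32 - 32·x + 32·x^2)·Dx^2 + (-5 + 18·x - 24·x^2 + 16·x^3)·Dx^3  (order 3).
h: a_k = -2, 24, 136, 192, 1184/3, 1152, 123008/45, 6144, 4350464/315, …
ICs: h(0) = -2, h′(0) = 24, h′′(0) = 272.

f: a_k = 3, 6, 12, 24, 48, 96, 192, 384, 768, …
g: a_k = 0, -8, 0, 64/3, 0, -256/15, 0, 2048/315, 0, …
h₀=f+g: left-lcm gives L₀, ord ≤ 3.
Derive L from L₀ (diff closure).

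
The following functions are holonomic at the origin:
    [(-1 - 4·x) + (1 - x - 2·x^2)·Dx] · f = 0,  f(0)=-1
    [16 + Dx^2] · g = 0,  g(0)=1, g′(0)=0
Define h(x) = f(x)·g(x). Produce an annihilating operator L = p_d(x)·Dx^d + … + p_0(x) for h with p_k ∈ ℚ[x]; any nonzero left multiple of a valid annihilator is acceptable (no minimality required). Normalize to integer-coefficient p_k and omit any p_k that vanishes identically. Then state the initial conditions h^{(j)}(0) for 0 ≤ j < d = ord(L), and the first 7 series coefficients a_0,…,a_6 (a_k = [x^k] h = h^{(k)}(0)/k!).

L = (-12 + 16·x + 32·x^2) + (2 + 8·x)·Dx + (-1 + x + 2·x^2)·Dx^2  (order 2).
h: a_k = -1, -1, 5, 3, 7/3, 25/3, 841/45, …
ICs: h(0) = -1, h′(0) = -1.

f: a_k = -1, -1, -3, -5, -11, -21, -43, …
g: a_k = 1, 0, -8, 0, 32/3, 0, -256/45, …
f·g: L₀ = L_f ⊗_s L_g, ord ≤ 1·2.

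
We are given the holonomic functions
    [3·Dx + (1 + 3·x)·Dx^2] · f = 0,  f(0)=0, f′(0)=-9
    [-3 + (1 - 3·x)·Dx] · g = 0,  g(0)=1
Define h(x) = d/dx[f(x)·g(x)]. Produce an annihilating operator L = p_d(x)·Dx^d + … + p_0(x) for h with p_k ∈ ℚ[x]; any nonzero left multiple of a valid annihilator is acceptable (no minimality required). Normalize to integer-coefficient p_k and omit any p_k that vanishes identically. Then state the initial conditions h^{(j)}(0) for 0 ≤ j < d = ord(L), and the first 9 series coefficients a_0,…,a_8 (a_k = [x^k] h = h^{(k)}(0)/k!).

f: a_k = 0, -9, 27/2, -27, 243/4, -729/5, 729/2, -6561/7, 19683/8, …
g: a_k = 1, 3, 9, 27, 81, 243, 729, 2187, 6561, …
Product ⇒ symmetric product L₀, ord ≤ 2.
h=h₀': d/dx-closure on L₀ ⇒ L.
L = 36 + (3 + 45·x)·Dx + (-1 + 9·x^2)·Dx^2  (order 2).
h: a_k = -9, -27, -405/2, -567, -11421/4, -80919/10, -697653/20, -3497013/35, -110953071/280, …
ICs: h(0) = -9, h′(0) = -27.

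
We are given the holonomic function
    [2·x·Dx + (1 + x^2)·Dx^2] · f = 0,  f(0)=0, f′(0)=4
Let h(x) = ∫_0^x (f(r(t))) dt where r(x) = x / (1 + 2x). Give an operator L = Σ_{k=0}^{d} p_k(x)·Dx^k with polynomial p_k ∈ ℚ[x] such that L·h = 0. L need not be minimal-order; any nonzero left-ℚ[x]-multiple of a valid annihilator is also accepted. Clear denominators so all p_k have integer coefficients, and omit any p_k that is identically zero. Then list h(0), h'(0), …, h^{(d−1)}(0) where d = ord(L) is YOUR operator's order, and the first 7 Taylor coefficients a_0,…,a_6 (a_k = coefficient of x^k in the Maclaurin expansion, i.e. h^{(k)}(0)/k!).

L = (4 + 10·x)·Dx^2 + (1 + 4·x + 5·x^2)·Dx^3  (order 3).
h: a_k = 0, 0, 2, -8/3, 11/3, -24/5, 82/15, …
ICs: h(0) = 0, h′(0) = 0, h′′(0) = 4.

f: a_k = 0, 4, 0, -4/3, 0, 4/5, 0, …
Change of var in L_f (x↦r) gives L₀.
∫: right-multiply L₀ by Dx.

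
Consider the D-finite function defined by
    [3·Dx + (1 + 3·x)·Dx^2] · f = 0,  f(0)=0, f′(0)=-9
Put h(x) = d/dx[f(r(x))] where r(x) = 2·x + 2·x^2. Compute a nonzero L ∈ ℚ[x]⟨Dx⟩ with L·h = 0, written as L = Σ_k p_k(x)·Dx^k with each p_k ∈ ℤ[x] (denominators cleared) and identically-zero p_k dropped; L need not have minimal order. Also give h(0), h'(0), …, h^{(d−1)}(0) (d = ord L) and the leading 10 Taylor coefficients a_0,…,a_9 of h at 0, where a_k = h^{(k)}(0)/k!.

L = (4 + 12·x + 12·x^2) + (1 + 8·x + 18·x^2 + 12·x^3)·Dx  (order 1).
h: a_k = -18, 72, -324, 1512, -7128, 33696, -159408, 754272, -3569184, 16889472, …
ICs: h(0) = -18.

f: a_k = 0, -9, 27/2, -27, 243/4, -729/5, 729/2, -6561/7, 19683/8, -6561, …
L₀ from L_f via x↦r, Dx↦r'^{-1}Dx.
Differentiate: ansatz ord ≤ ord L₀ ⇒ L.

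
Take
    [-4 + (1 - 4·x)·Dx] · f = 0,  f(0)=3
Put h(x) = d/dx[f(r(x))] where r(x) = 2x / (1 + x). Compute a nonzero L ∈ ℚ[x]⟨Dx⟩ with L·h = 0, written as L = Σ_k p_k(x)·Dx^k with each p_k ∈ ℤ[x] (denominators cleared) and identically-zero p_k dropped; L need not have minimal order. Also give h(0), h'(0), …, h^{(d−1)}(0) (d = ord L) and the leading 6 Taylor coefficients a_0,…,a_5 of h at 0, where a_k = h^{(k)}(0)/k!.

L = 14 + (-1 + 7·x)·Dx  (order 1).
h: a_k = 24, 336, 3528, 32928, 288120, 2420208, …
ICs: h(0) = 24.

f: a_k = 3, 12, 48, 192, 768, 3072, …
f∘r: x↦r, Dx↦Dx/r' in L_f ⇒ L₀.
Differentiate: ansatz ord ≤ ord L₀ ⇒ L.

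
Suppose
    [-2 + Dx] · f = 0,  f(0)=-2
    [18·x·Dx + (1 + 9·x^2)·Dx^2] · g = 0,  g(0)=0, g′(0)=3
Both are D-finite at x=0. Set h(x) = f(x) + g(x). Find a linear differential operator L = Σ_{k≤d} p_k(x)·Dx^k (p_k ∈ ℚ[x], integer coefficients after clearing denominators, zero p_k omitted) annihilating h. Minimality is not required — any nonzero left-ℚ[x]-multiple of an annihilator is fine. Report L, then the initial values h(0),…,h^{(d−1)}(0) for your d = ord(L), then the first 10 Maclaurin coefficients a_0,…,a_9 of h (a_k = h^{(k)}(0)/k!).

L = (18 - 36·x - 486·x^2 - 324·x^3)·Dx + (-11 + 207·x^2 - 162·x^4)·Dx^2 + (1 + 9·x + 18·x^2 + 81·x^3 + 81·x^4)·Dx^3  (order 3).
h: a_k = -2, -1, -4, -35/3, -4/3, 721/15, -8/45, -98431/315, -4/315, 6200137/2835, …
ICs: h(0) = -2, h′(0) = -1, h′′(0) = -8.

f: a_k = -2, -4, -4, -8/3, -4/3, -8/15, -8/45, -16/315, -4/315, -8/2835, …
g: a_k = 0, 3, 0, -9, 0, 243/5, 0, -2187/7, 0, 2187, …
L₀ := lclm(L_f,L_g); ord L₀ ≤ 1+2.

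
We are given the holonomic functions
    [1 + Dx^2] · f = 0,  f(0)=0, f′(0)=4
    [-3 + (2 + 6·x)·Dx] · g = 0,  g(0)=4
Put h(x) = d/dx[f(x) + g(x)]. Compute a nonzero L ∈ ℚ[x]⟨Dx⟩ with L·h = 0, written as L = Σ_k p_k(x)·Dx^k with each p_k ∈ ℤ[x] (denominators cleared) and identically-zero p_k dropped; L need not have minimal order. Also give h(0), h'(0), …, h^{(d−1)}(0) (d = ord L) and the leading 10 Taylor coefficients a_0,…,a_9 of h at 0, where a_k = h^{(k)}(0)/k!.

f: a_k = 0, 4, 0, -2/3, 0, 1/30, 0, -1/1260, 0, 1/90720, …
g: a_k = 4, 6, -9/2, 27/4, -405/32, 1701/64, -15309/256, 72171/512, -2814669/8192, 14073345/16384, …
L₀ := lclm(L_f,L_g); ord L₀ ≤ 2+1.
h=h₀': d/dx-closure on L₀ ⇒ L.
L = (-417 - 72·x - 108·x^2) + (-62 - 234·x - 216·x^2 - 216·x^3)·Dx + (-417 - 72·x - 108·x^2)·Dx^2 + (-62 - 234·x - 216·x^2 - 216·x^3)·Dx^3  (order 3).
h: a_k = 10, -9, 73/4, -405/8, 25547/192, -45927/128, 22733737/23040, -2814669/1024, 39897933587/5160960, -717740595/32768, …
ICs: h(0) = 10, h′(0) = -9, h′′(0) = 73/2.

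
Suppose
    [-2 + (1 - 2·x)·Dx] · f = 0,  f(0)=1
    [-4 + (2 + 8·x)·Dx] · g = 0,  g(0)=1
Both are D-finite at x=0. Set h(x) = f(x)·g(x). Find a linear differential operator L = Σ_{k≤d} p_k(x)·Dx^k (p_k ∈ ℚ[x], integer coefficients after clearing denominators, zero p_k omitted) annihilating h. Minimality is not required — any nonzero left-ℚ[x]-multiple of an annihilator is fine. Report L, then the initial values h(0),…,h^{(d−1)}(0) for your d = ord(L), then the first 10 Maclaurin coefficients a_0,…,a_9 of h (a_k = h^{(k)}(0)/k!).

L = (4 + 4·x) + (-1 - 2·x + 8·x^2)·Dx  (order 1).
h: a_k = 1, 4, 6, 16, 22, 72, 60, 384, -90, 2680, …
ICs: h(0) = 1.

f: a_k = 1, 2, 4, 8, 16, 32, 64, 128, 256, 512, …
g: a_k = 1, 2, -2, 4, -10, 28, -84, 264, -858, 2860, …
h₀=f·g: eliminate ⇒ L₀, order ≤ 1·1.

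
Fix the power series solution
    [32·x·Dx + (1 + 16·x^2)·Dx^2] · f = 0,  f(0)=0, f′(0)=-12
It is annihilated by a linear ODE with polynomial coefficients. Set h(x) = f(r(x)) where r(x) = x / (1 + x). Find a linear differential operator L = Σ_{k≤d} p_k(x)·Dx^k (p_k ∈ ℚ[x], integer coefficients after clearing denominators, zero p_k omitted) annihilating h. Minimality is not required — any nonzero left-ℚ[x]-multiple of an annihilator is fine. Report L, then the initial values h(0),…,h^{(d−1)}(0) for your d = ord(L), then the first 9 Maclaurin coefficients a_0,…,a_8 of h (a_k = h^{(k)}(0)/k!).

L = (2 + 34·x)·Dx + (1 + 2·x + 17·x^2)·Dx^2  (order 2).
h: a_k = 0, -12, 12, 52, -180, -1212/5, 2444, -8724/7, -28980, …
ICs: h(0) = 0, h′(0) = -12.

f: a_k = 0, -12, 0, 64, 0, -3072/5, 0, 49152/7, 0, …
L₀ from L_f via x↦r, Dx↦r'^{-1}Dx.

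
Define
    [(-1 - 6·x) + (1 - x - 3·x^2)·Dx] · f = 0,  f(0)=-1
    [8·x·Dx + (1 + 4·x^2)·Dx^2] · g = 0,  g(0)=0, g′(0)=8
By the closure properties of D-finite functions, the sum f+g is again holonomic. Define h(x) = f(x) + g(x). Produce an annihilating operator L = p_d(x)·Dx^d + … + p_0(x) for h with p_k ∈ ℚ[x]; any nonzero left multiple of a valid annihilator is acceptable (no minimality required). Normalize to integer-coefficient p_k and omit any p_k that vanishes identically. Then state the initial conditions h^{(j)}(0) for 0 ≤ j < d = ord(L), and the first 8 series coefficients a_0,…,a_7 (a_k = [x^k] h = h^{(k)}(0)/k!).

f: a_k = -1, -1, -4, -7, -19, -40, -97, -217, …
g: a_k = 0, 8, 0, -32/3, 0, 128/5, 0, -512/7, …
L₀ := lclm(L_f,L_g); ord L₀ ≤ 1+2.
L = (-32 + 128·x + 1488·x^2 + 2880·x^3 + 8424·x^4 + 2592·x^6)·Dx + (25 + 160·x + 214·x^2 + 1188·x^3 + 2628·x^4 + 6264·x^5 + 432·x^6 + 2592·x^7)·Dx^2 + (-4 - 9·x - 54·x^2 + 66·x^3 + x^4 + 444·x^5 + 720·x^6 + 144·x^7 + 432·x^8)·Dx^3  (order 3).
h: a_k = -1, 7, -4, -53/3, -19, -72/5, -97, -2031/7, …
ICs: h(0) = -1, h′(0) = 7, h′′(0) = -8.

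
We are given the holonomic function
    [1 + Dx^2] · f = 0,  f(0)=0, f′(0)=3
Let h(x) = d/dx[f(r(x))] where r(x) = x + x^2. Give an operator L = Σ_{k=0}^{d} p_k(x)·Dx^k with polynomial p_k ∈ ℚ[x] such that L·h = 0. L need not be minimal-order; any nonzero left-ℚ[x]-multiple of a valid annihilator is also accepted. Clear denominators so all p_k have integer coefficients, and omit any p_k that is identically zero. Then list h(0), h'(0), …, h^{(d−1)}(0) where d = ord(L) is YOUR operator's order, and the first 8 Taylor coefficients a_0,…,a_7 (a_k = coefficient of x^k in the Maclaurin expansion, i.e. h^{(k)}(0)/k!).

L = (13 + 8·x + 24·x^2 + 32·x^3 + 16·x^4) + (-6 - 12·x)·Dx + (1 + 4·x + 4·x^2)·Dx^2  (order 2).
h: a_k = 3, 6, -3/2, -6, -59/8, -9/4, 419/240, 59/30, …
ICs: h(0) = 3, h′(0) = 6.

f: a_k = 0, 3, 0, -1/2, 0, 1/40, 0, -1/1680, …
Substitute x→r, Dx→(1/r')Dx; clear ⇒ L₀.
Derive L from L₀ (diff closure).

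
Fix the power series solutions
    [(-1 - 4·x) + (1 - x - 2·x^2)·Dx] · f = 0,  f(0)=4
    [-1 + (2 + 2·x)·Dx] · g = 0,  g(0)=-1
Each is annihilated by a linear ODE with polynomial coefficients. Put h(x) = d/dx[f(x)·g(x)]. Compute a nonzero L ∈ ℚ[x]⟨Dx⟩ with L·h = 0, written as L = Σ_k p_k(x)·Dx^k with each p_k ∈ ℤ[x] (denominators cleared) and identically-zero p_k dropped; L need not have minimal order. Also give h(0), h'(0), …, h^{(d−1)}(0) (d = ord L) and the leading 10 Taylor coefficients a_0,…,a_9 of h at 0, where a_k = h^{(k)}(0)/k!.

f: a_k = 4, 4, 12, 20, 44, 84, 172, 340, 684, 1364, …
g: a_k = -1, -1/2, 1/8, -1/16, 5/128, -7/256, 21/1024, -33/2048, 429/32768, -715/65536, …
Product ⇒ symmetric product L₀, ord ≤ 1.
Differentiate: ansatz ord ≤ ord L₀ ⇒ L.
L = (9 + 20·x + 20·x^2) + (-2 - 2·x + 8·x^2 + 8·x^3)·Dx  (order 1).
h: a_k = -6, -27, -309/4, -1683/8, -33345/64, -160749/128, -1497321/512, -6851331/1024, -246538521/16384, -1095957705/32768, …
ICs: h(0) = -6.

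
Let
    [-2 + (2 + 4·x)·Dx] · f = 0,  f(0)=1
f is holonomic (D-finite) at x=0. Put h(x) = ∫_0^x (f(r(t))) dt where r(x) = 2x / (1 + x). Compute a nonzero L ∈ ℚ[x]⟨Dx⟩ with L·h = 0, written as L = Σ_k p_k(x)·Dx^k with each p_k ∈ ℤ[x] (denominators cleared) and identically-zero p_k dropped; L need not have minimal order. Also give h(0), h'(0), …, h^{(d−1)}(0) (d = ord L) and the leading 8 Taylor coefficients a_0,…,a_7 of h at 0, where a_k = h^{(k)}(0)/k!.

f: a_k = 1, 1, -1/2, 1/2, -5/8, 7/8, -21/16, 33/16, …
Substitute x→r, Dx→(1/r')Dx; clear ⇒ L₀.
∫: right-multiply L₀ by Dx.
L = -2·Dx + (1 + 6·x + 5·x^2)·Dx^2  (order 2).
h: a_k = 0, 1, 1, -4/3, 5/2, -6, 17, -376/7, …
ICs: h(0) = 0, h′(0) = 1.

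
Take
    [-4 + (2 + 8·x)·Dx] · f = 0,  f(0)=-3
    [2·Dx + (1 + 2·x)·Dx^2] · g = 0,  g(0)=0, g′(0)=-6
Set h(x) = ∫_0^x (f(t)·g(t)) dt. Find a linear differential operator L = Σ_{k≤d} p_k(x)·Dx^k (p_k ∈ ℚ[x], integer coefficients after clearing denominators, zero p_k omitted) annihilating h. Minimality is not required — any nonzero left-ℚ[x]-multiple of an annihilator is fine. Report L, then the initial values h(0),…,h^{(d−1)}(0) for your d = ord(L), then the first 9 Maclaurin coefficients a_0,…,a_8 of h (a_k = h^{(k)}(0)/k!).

f: a_k = -3, -6, 6, -12, 30, -84, 252, -792, 2574, …
g: a_k = 0, -6, 6, -8, 12, -96/5, 32, -384/7, 96, …
Product ⇒ symmetric product L₀, ord ≤ 2.
Integrate: L := L₀·Dx.
L = (8 + 8·x)·Dx + (-2 - 8·x)·Dx^2 + (1 + 10·x + 32·x^2 + 32·x^3)·Dx^3  (order 3).
h: a_k = 0, 0, 9, 6, -12, 24, -262/5, 4356/35, -11124/35, …
ICs: h(0) = 0, h′(0) = 0, h′′(0) = 18.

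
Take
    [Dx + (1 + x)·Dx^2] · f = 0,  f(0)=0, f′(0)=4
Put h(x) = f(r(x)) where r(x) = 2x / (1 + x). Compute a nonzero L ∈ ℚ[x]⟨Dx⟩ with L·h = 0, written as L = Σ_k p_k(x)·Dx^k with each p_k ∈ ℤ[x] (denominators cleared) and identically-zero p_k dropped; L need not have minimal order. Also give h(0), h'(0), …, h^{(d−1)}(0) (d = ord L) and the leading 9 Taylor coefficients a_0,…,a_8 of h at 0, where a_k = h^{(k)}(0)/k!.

f: a_k = 0, 4, -2, 4/3, -1, 4/5, -2/3, 4/7, -1/2, …
f∘r: x↦r, Dx↦Dx/r' in L_f ⇒ L₀.
L = (4 + 6·x)·Dx + (1 + 4·x + 3·x^2)·Dx^2  (order 2).
h: a_k = 0, 8, -16, 104/3, -80, 968/5, -1456/3, 8744/7, -3280, …
ICs: h(0) = 0, h′(0) = 8.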